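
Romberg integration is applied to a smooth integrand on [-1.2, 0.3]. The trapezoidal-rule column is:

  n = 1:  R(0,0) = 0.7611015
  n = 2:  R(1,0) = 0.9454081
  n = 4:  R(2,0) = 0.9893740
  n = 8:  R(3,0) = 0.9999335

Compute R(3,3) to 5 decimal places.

Richardson extrapolation on the trapezoidal column (denominator 4−1=3):
R(1,1) = (4·0.9454081 − 0.7611015) / 3 = 1.0068436
R(2,1) = (4·0.9893740 − 0.9454081) / 3 = 1.0040293
R(3,1) = 0.9999335 + (0.9999335 − 0.9893740)/3 = 1.0034533
R(2,2) = (16·1.0040293 − 1.0068436) / 15 = 1.0038417
R(3,2) = 1.0034533 + (1.0034533 − 1.0040293)/15 = 1.0034149
R(3,3) = (64·1.0034149 − 1.0038417) / 63 = 1.0034081

1.00341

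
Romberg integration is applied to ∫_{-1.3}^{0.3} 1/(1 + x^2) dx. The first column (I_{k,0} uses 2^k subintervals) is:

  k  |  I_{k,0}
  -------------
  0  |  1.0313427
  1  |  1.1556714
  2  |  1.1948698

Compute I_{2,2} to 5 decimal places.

Richardson extrapolation on the trapezoidal column (denominator 4−1=3):
I_{1,1} = (4·1.1556714 − 1.0313427) / 3 = 1.1971143
I_{2,1} = 1.1948698 + (1.1948698 − 1.1556714)/3 = 1.2079359
I_{2,2} = 1.2079359 + (1.2079359 − 1.1971143)/15 = 1.2086573

1.20866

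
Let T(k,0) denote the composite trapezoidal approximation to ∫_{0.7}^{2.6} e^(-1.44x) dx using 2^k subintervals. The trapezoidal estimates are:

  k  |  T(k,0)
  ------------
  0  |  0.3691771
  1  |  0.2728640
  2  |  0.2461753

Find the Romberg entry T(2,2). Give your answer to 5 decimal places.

0.23705

T(1,1) = 0.2728640 + (0.2728640 − 0.3691771)/3 = 0.2407596
T(2,1) = (4·0.2461753 − 0.2728640) / 3 = 0.2372791
T(2,2) = (16·0.2372791 − 0.2407596) / 15 = 0.2370471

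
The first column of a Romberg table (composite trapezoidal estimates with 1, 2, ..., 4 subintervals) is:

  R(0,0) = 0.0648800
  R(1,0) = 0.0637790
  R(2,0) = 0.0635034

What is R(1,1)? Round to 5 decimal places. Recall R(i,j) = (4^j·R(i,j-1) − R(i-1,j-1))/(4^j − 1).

0.06341

Richardson extrapolation on the trapezoidal column (denominator 4−1=3):
R(1,1) = (4·0.0637790 − 0.0648800) / 3 = 0.0634120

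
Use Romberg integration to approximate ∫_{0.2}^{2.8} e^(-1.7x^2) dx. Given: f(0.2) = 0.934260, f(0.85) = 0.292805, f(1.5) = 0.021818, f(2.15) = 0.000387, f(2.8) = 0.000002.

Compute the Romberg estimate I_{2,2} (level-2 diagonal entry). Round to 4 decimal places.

I_{0,0} (trapezoid, 1 panel, h=2.6000): 1.214541
I_{1,0} (trapezoid, 2 panels, h=1.3000): 0.635634
I_{2,0} (trapezoid, 4 panels, h=0.6500): 0.508392
I_{1,1} = 0.635634 + (0.635634 − 1.214541)/3 = 0.442665
I_{2,1} = 0.508392 + (0.508392 − 0.635634)/3 = 0.465978
I_{2,2} = 0.465978 + (0.465978 − 0.442665)/15 = 0.467532

0.4675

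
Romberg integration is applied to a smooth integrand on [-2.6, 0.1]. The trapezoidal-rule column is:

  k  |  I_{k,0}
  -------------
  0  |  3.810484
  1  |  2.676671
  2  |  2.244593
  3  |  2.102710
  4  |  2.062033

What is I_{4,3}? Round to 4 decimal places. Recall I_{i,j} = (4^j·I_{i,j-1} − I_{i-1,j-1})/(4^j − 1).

Richardson extrapolation on the trapezoidal column (denominator 4−1=3):
I_{2,1} = (4·2.244593 − 2.676671) / 3 = 2.100567
I_{3,1} = 2.102710 + (2.102710 − 2.244593)/3 = 2.055416
I_{4,1} = (4·2.062033 − 2.102710) / 3 = 2.048474
I_{3,2} = (16·2.055416 − 2.100567) / 15 = 2.052406
I_{4,2} = 2.048474 + (2.048474 − 2.055416)/15 = 2.048011
I_{4,3} = (64·2.048011 − 2.052406) / 63 = 2.047941

2.0479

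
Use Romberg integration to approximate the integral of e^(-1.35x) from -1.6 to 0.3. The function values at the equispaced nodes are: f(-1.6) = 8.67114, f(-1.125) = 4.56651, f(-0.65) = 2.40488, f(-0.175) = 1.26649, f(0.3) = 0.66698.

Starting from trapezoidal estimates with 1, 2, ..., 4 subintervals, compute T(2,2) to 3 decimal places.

5.930

T(0,0) (trapezoid, 1 panel, h=1.9000): 8.87121
T(1,0) (trapezoid, 2 panels, h=0.9500): 6.72024
T(2,0) (trapezoid, 4 panels, h=0.4750): 6.13080
T(1,1) = 6.72024 + (6.72024 − 8.87121)/3 = 6.00325
T(2,1) = 6.13080 + (6.13080 − 6.72024)/3 = 5.93432
T(2,2) = 5.93432 + (5.93432 − 6.00325)/15 = 5.92972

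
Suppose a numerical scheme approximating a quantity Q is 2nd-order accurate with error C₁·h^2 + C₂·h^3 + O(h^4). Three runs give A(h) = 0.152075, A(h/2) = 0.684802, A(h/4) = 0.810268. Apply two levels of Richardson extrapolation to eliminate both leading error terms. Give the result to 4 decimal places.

0.8506

First eliminate the h^2 term (factor 2^2 = 4):
  B₁ = (4·0.684802 − 0.152075)/3 = 0.862378
  B₂ = (4·0.810268 − 0.684802)/3 = 0.852090
Then eliminate the h^3 term (factor 2^3 = 8):
  (8·0.852090 − 0.862378)/7 = 0.850620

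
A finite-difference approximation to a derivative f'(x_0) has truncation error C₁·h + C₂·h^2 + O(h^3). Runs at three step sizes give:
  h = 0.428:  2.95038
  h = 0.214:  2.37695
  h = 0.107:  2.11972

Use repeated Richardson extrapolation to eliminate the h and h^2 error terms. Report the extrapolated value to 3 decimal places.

First eliminate the h term (factor 2^1 = 2):
  B₁ = (2·2.37695 − 2.95038)/1 = 1.80352
  B₂ = (2·2.11972 − 2.37695)/1 = 1.86249
Then eliminate the h^2 term (factor 2^2 = 4):
  (4·1.86249 − 1.80352)/3 = 1.88215

1.882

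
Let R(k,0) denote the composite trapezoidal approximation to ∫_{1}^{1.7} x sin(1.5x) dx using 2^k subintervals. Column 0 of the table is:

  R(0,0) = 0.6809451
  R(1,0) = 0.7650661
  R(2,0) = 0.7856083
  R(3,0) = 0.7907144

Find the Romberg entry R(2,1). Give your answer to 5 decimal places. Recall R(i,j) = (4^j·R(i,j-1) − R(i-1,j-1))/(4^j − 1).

Richardson extrapolation on the trapezoidal column (denominator 4−1=3):
R(2,1) = (4·0.7856083 − 0.7650661) / 3 = 0.7924557
(Column j=1 coincides with Simpson's rule on the same nodes.)

0.79246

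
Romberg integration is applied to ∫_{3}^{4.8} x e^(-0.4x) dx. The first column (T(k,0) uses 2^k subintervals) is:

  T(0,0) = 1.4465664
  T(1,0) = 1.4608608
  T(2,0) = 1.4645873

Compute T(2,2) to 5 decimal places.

T(1,1) = 1.4608608 + (1.4608608 − 1.4465664)/3 = 1.4656256
T(2,1) = 1.4645873 + (1.4645873 − 1.4608608)/3 = 1.4658295
T(2,2) = 1.4658295 + (1.4658295 − 1.4656256)/15 = 1.4658431

1.46584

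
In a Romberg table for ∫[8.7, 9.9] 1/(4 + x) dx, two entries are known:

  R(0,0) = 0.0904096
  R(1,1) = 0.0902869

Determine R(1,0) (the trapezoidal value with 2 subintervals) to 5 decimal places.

From R(1,1) = (4·R(1,0) − R(0,0))/3, solve for R(1,0):
4·R(1,0) = 3·0.0902869 + 0.0904096 = 0.3612703
R(1,0) = 0.0903176

0.09032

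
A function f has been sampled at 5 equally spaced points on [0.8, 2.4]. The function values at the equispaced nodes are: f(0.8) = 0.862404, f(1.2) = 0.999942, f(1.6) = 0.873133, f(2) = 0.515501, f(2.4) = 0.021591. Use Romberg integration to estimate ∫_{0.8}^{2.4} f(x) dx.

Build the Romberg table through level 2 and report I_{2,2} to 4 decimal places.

I_{0,0} (trapezoid, 1 panel, h=1.6000): 0.707196
I_{1,0} (trapezoid, 2 panels, h=0.8000): 1.052104
I_{2,0} (trapezoid, 4 panels, h=0.4000): 1.132229
I_{1,1} = 1.052104 + (1.052104 − 0.707196)/3 = 1.167073
I_{2,1} = 1.132229 + (1.132229 − 1.052104)/3 = 1.158937
I_{2,2} = 1.158937 + (1.158937 − 1.167073)/15 = 1.158395

1.1584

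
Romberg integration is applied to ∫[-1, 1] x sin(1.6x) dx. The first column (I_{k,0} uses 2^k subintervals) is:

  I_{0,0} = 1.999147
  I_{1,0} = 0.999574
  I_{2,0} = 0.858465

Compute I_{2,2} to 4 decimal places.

I_{1,1} = 0.999574 + (0.999574 − 1.999147)/3 = 0.666383
I_{2,1} = (4·0.858465 − 0.999574) / 3 = 0.811429
I_{2,2} = (16·0.811429 − 0.666383) / 15 = 0.821099

0.8211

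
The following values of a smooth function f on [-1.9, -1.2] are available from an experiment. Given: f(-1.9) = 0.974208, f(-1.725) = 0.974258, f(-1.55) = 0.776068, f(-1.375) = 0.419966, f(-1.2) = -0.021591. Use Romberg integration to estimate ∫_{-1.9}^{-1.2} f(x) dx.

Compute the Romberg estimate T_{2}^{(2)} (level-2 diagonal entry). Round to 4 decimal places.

T_{0}^{(0)} (trapezoid, 1 panel, h=0.7000): 0.333416
T_{1}^{(0)} (trapezoid, 2 panels, h=0.3500): 0.438332
T_{2}^{(0)} (trapezoid, 4 panels, h=0.1750): 0.463155
T_{1}^{(1)} = 0.438332 + (0.438332 − 0.333416)/3 = 0.473304
T_{2}^{(1)} = 0.463155 + (0.463155 − 0.438332)/3 = 0.471429
T_{2}^{(2)} = 0.471429 + (0.471429 − 0.473304)/15 = 0.471304

0.4713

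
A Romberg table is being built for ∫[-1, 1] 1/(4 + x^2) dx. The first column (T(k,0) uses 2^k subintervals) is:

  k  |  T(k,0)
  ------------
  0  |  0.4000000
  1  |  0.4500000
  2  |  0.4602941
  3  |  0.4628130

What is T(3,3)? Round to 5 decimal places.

T(1,1) = (4·0.4500000 − 0.4000000) / 3 = 0.4666667
T(2,1) = 0.4602941 + (0.4602941 − 0.4500000)/3 = 0.4637255
T(3,1) = (4·0.4628130 − 0.4602941) / 3 = 0.4636526
T(2,2) = (16·0.4637255 − 0.4666667) / 15 = 0.4635294
T(3,2) = 0.4636526 + (0.4636526 − 0.4637255)/15 = 0.4636477
T(3,3) = 0.4636477 + (0.4636477 − 0.4635294)/63 = 0.4636496

0.46365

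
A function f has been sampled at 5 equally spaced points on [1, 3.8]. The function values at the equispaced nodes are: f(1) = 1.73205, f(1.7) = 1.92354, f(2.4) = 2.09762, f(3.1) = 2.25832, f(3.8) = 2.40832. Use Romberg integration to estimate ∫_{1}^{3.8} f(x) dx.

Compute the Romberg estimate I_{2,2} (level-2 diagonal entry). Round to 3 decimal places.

I_{0,0} (trapezoid, 1 panel, h=2.8000): 5.79652
I_{1,0} (trapezoid, 2 panels, h=1.4000): 5.83493
I_{2,0} (trapezoid, 4 panels, h=0.7000): 5.84477
I_{1,1} = 5.83493 + (5.83493 − 5.79652)/3 = 5.84773
I_{2,1} = 5.84477 + (5.84477 − 5.83493)/3 = 5.84805
I_{2,2} = 5.84805 + (5.84805 − 5.84773)/15 = 5.84807

5.848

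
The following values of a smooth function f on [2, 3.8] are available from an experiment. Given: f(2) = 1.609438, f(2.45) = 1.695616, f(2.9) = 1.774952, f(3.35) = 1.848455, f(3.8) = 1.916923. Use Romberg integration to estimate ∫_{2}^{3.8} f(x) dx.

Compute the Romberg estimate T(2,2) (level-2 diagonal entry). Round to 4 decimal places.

3.1879

T(0,0) (trapezoid, 1 panel, h=1.8000): 3.173725
T(1,0) (trapezoid, 2 panels, h=0.9000): 3.184319
T(2,0) (trapezoid, 4 panels, h=0.4500): 3.186992
T(1,1) = 3.184319 + (3.184319 − 3.173725)/3 = 3.187850
T(2,1) = 3.186992 + (3.186992 − 3.184319)/3 = 3.187883
T(2,2) = 3.187883 + (3.187883 − 3.187850)/15 = 3.187885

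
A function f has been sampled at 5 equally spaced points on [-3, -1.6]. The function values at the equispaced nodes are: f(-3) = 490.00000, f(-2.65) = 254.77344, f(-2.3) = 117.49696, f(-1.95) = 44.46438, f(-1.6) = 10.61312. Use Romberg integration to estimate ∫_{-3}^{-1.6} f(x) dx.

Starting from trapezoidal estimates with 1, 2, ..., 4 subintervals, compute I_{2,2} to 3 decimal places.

I_{0,0} (trapezoid, 1 panel, h=1.4000): 350.42918
I_{1,0} (trapezoid, 2 panels, h=0.7000): 257.46246
I_{2,0} (trapezoid, 4 panels, h=0.3500): 233.46447
I_{1,1} = 257.46246 + (257.46246 − 350.42918)/3 = 226.47355
I_{2,1} = 233.46447 + (233.46447 − 257.46246)/3 = 225.46514
I_{2,2} = 225.46514 + (225.46514 − 226.47355)/15 = 225.39791

225.398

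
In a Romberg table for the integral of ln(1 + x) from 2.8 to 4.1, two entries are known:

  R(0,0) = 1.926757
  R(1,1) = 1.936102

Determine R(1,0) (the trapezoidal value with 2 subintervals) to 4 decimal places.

From R(1,1) = (4·R(1,0) − R(0,0))/3, solve for R(1,0):
4·R(1,0) = 3·1.936102 + 1.926757 = 7.735063
R(1,0) = 1.933766

1.9338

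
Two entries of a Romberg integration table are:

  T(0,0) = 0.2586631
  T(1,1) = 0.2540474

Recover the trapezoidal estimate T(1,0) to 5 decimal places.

From T(1,1) = (4·T(1,0) − T(0,0))/3, solve for T(1,0):
4·T(1,0) = 3·0.2540474 + 0.2586631 = 1.0208053
T(1,0) = 0.2552013

0.25520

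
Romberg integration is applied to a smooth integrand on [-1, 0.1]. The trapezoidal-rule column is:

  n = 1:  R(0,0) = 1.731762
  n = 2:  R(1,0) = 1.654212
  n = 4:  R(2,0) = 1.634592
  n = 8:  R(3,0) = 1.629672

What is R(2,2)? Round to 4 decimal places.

Richardson extrapolation on the trapezoidal column (denominator 4−1=3):
R(1,1) = (4·1.654212 − 1.731762) / 3 = 1.628362
R(2,1) = 1.634592 + (1.634592 − 1.654212)/3 = 1.628052
R(2,2) = (16·1.628052 − 1.628362) / 15 = 1.628031

1.6280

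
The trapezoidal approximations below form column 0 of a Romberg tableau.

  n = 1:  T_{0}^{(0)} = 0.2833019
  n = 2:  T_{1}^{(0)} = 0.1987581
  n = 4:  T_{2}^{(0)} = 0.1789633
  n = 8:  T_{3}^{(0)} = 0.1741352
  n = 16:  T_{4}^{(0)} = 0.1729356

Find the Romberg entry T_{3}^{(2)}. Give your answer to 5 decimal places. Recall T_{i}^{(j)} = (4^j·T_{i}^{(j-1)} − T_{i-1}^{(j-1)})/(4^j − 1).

T_{2}^{(1)} = 0.1789633 + (0.1789633 − 0.1987581)/3 = 0.1723650
T_{3}^{(1)} = 0.1741352 + (0.1741352 − 0.1789633)/3 = 0.1725258
T_{3}^{(2)} = 0.1725258 + (0.1725258 − 0.1723650)/15 = 0.1725365

0.17254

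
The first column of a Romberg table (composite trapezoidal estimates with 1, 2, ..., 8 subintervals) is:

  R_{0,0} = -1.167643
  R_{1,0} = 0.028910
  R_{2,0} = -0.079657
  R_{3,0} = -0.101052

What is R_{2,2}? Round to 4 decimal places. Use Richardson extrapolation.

Richardson extrapolation on the trapezoidal column (denominator 4−1=3):
R_{1,1} = 0.028910 + (0.028910 − (-1.167643))/3 = 0.427761
R_{2,1} = -0.079657 + (-0.079657 − 0.028910)/3 = -0.115846
R_{2,2} = (16·(-0.115846) − 0.427761) / 15 = -0.152086

-0.1521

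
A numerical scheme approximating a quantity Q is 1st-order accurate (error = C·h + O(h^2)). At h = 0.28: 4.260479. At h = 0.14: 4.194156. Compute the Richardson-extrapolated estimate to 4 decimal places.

Extrapolated value = (2·A(h/2) − A(h)) / (2 − 1)
= (2·4.194156 − 4.260479) / 1
= 4.127833 / 1 = 4.127833

4.1278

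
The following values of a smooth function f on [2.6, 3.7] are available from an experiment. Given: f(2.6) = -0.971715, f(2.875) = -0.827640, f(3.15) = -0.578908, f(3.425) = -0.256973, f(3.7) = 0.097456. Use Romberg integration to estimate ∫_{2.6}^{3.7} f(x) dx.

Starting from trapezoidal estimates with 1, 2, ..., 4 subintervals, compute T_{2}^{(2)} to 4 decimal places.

-0.5839

T_{0}^{(0)} (trapezoid, 1 panel, h=1.1000): -0.480842
T_{1}^{(0)} (trapezoid, 2 panels, h=0.5500): -0.558821
T_{2}^{(0)} (trapezoid, 4 panels, h=0.2750): -0.577679
T_{1}^{(1)} = -0.558821 + (-0.558821 − (-0.480842))/3 = -0.584814
T_{2}^{(1)} = -0.577679 + (-0.577679 − (-0.558821))/3 = -0.583965
T_{2}^{(2)} = -0.583965 + (-0.583965 − (-0.584814))/15 = -0.583908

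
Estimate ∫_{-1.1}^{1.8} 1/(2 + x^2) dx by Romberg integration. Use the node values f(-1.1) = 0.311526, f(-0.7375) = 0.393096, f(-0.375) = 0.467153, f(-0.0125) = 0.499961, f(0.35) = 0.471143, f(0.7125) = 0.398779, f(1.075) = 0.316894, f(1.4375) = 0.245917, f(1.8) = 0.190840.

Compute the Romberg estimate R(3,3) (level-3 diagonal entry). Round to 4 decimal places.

R(0,0) (trapezoid, 1 panel, h=2.9000): 0.728431
R(1,0) (trapezoid, 2 panels, h=1.4500): 1.047373
R(2,0) (trapezoid, 4 panels, h=0.7250): 1.092120
R(3,0) (trapezoid, 8 panels, h=0.3625): 1.103496
R(1,1) = 1.047373 + (1.047373 − 0.728431)/3 = 1.153687
R(2,1) = 1.092120 + (1.092120 − 1.047373)/3 = 1.107036
R(3,1) = 1.103496 + (1.103496 − 1.092120)/3 = 1.107288
R(2,2) = 1.107036 + (1.107036 − 1.153687)/15 = 1.103926
R(3,2) = 1.107288 + (1.107288 − 1.107036)/15 = 1.107305
R(3,3) = 1.107305 + (1.107305 − 1.103926)/63 = 1.107359

1.1074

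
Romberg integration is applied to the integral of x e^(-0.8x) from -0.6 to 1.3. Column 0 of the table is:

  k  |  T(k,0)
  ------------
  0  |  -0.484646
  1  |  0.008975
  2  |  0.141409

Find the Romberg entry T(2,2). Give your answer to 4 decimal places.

T(1,1) = 0.008975 + (0.008975 − (-0.484646))/3 = 0.173515
T(2,1) = 0.141409 + (0.141409 − 0.008975)/3 = 0.185554
T(2,2) = (16·0.185554 − 0.173515) / 15 = 0.186357

0.1864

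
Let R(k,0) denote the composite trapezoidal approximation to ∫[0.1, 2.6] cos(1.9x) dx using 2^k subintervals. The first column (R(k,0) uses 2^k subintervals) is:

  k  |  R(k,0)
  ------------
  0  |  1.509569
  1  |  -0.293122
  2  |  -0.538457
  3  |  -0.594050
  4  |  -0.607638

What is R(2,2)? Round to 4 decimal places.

Richardson extrapolation on the trapezoidal column (denominator 4−1=3):
R(1,1) = (4·(-0.293122) − 1.509569) / 3 = -0.894019
R(2,1) = (4·(-0.538457) − (-0.293122)) / 3 = -0.620235
R(2,2) = -0.620235 + (-0.620235 − (-0.894019))/15 = -0.601983
(Column j=1 coincides with Simpson's rule on the same nodes.)

-0.6020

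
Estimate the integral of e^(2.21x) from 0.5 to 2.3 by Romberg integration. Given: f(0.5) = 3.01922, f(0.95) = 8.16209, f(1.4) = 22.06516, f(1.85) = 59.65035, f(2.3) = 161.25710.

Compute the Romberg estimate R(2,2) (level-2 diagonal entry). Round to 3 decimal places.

71.694

R(0,0) (trapezoid, 1 panel, h=1.8000): 147.84869
R(1,0) (trapezoid, 2 panels, h=0.9000): 93.78299
R(2,0) (trapezoid, 4 panels, h=0.4500): 77.40709
R(1,1) = 93.78299 + (93.78299 − 147.84869)/3 = 75.76109
R(2,1) = 77.40709 + (77.40709 − 93.78299)/3 = 71.94846
R(2,2) = 71.94846 + (71.94846 − 75.76109)/15 = 71.69428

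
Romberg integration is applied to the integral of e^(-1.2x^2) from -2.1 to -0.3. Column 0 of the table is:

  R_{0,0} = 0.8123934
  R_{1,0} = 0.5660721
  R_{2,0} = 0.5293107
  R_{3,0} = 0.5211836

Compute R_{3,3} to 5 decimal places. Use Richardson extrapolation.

R_{1,1} = (4·0.5660721 − 0.8123934) / 3 = 0.4839650
R_{2,1} = 0.5293107 + (0.5293107 − 0.5660721)/3 = 0.5170569
R_{3,1} = (4·0.5211836 − 0.5293107) / 3 = 0.5184746
R_{2,2} = 0.5170569 + (0.5170569 − 0.4839650)/15 = 0.5192630
R_{3,2} = 0.5184746 + (0.5184746 − 0.5170569)/15 = 0.5185691
R_{3,3} = (64·0.5185691 − 0.5192630) / 63 = 0.5185581
(Column j=1 coincides with Simpson's rule on the same nodes.)

0.51856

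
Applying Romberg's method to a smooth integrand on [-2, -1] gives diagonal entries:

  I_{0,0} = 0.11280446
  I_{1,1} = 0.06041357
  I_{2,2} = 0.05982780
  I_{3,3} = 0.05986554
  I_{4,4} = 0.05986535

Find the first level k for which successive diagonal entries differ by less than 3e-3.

|I_{1,1} − I_{0,0}| = 0.05239089 ≥ 3e-3
|I_{2,2} − I_{1,1}| = 0.00058577 < 3e-3

k = 2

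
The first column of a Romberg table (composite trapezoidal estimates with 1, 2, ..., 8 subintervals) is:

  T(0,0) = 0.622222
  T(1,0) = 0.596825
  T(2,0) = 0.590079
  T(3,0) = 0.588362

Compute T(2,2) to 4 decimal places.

Richardson extrapolation on the trapezoidal column (denominator 4−1=3):
T(1,1) = (4·0.596825 − 0.622222) / 3 = 0.588359
T(2,1) = 0.590079 + (0.590079 − 0.596825)/3 = 0.587830
T(2,2) = 0.587830 + (0.587830 − 0.588359)/15 = 0.587795

0.5878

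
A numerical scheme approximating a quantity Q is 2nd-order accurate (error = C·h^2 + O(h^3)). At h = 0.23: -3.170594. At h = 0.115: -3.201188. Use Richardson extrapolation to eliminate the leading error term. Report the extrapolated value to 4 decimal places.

-3.2114

The leading error scales as h^2; refining by a factor of 2 reduces it by 2^2 = 4.
Extrapolated value = (4·A(h/2) − A(h)) / (4 − 1)
= (4·(-3.201188) − (-3.170594)) / 3
= -9.634158 / 3 = -3.211386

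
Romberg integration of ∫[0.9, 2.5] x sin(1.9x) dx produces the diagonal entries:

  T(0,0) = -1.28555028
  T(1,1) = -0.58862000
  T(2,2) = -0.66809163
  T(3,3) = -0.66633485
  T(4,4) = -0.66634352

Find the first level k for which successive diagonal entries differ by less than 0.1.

k = 2

|T(1,1) − T(0,0)| = 0.69693028 ≥ 0.1
|T(2,2) − T(1,1)| = 0.07947163 < 0.1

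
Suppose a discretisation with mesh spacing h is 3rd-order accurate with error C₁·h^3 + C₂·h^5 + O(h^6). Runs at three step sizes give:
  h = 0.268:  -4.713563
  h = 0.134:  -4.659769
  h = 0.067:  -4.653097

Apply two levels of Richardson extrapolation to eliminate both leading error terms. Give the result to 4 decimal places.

-4.6521

First eliminate the h^3 term (factor 2^3 = 8):
  B₁ = (8·(-4.659769) − (-4.713563))/7 = -4.652084
  B₂ = (8·(-4.653097) − (-4.659769))/7 = -4.652144
Then eliminate the h^5 term (factor 2^5 = 32):
  (32·(-4.652144) − (-4.652084))/31 = -4.652146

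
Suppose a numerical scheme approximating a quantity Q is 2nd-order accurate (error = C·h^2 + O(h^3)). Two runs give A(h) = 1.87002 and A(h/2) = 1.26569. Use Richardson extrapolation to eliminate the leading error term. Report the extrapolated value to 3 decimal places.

1.064

The leading error scales as h^2; refining by a factor of 2 reduces it by 2^2 = 4.
Extrapolated value = (4·A(h/2) − A(h)) / (4 − 1)
= (4·1.26569 − 1.87002) / 3
= 3.19274 / 3 = 1.06425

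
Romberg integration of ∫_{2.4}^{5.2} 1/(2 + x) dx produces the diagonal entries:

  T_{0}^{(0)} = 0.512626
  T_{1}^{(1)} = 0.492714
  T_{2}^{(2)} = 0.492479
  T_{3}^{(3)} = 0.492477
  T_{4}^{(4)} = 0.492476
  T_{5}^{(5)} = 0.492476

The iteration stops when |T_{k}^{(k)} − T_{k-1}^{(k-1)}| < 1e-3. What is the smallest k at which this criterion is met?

|T_{1}^{(1)} − T_{0}^{(0)}| = 0.019912 ≥ 1e-3
|T_{2}^{(2)} − T_{1}^{(1)}| = 0.000235 < 1e-3

k = 2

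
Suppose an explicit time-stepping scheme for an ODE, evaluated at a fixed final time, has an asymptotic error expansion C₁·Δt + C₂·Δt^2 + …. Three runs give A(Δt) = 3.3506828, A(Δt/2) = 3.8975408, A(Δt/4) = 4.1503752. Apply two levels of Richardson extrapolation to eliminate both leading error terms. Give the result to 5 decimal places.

4.38948

First eliminate the Δt term (factor 2^1 = 2):
  B₁ = (2·3.8975408 − 3.3506828)/1 = 4.4443988
  B₂ = (2·4.1503752 − 3.8975408)/1 = 4.4032096
Then eliminate the Δt^2 term (factor 2^2 = 4):
  (4·4.4032096 − 4.4443988)/3 = 4.3894799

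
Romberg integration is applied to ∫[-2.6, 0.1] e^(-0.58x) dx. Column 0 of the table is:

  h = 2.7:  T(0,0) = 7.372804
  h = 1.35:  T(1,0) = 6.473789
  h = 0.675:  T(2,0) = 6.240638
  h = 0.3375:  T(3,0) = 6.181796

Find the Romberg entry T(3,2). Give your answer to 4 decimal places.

6.1621

Richardson extrapolation on the trapezoidal column (denominator 4−1=3):
T(2,1) = (4·6.240638 − 6.473789) / 3 = 6.162921
T(3,1) = 6.181796 + (6.181796 − 6.240638)/3 = 6.162182
T(3,2) = (16·6.162182 − 6.162921) / 15 = 6.162133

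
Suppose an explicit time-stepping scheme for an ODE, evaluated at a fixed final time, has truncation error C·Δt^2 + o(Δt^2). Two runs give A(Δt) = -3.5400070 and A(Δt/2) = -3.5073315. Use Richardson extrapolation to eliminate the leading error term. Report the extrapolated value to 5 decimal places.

Extrapolated value = (4·A(Δt/2) − A(Δt)) / (4 − 1)
= (4·(-3.5073315) − (-3.5400070)) / 3
= -10.4893190 / 3 = -3.4964397

-3.49644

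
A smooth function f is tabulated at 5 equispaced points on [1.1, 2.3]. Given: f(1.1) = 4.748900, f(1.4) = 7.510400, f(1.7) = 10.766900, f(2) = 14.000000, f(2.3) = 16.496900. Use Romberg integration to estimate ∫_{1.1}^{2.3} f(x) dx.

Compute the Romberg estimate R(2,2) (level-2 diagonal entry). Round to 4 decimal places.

R(0,0) (trapezoid, 1 panel, h=1.2000): 12.747480
R(1,0) (trapezoid, 2 panels, h=0.6000): 12.833880
R(2,0) (trapezoid, 4 panels, h=0.3000): 12.870060
R(1,1) = 12.833880 + (12.833880 − 12.747480)/3 = 12.862680
R(2,1) = 12.870060 + (12.870060 − 12.833880)/3 = 12.882120
R(2,2) = 12.882120 + (12.882120 − 12.862680)/15 = 12.883416

12.8834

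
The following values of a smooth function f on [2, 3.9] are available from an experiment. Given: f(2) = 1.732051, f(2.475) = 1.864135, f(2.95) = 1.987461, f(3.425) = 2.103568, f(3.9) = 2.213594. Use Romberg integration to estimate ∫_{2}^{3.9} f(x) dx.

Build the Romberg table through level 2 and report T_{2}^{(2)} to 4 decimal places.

3.7670

T_{0}^{(0)} (trapezoid, 1 panel, h=1.9000): 3.748363
T_{1}^{(0)} (trapezoid, 2 panels, h=0.9500): 3.762269
T_{2}^{(0)} (trapezoid, 4 panels, h=0.4750): 3.765794
T_{1}^{(1)} = 3.762269 + (3.762269 − 3.748363)/3 = 3.766904
T_{2}^{(1)} = 3.765794 + (3.765794 − 3.762269)/3 = 3.766969
T_{2}^{(2)} = 3.766969 + (3.766969 − 3.766904)/15 = 3.766973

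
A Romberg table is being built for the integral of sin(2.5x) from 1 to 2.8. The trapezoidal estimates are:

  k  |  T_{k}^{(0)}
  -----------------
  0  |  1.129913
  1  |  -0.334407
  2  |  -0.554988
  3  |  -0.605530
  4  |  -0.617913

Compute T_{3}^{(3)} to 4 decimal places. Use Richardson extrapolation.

-0.6221

T_{1}^{(1)} = (4·(-0.334407) − 1.129913) / 3 = -0.822514
T_{2}^{(1)} = -0.554988 + (-0.554988 − (-0.334407))/3 = -0.628515
T_{3}^{(1)} = (4·(-0.605530) − (-0.554988)) / 3 = -0.622377
T_{2}^{(2)} = -0.628515 + (-0.628515 − (-0.822514))/15 = -0.615582
T_{3}^{(2)} = -0.622377 + (-0.622377 − (-0.628515))/15 = -0.621968
T_{3}^{(3)} = (64·(-0.621968) − (-0.615582)) / 63 = -0.622069
(Column j=1 coincides with Simpson's rule on the same nodes.)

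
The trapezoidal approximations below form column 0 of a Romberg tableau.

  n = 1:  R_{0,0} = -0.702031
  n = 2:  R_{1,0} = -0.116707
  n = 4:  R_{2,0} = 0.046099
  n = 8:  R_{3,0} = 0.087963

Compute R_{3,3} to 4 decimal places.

Richardson extrapolation on the trapezoidal column (denominator 4−1=3):
R_{1,1} = (4·(-0.116707) − (-0.702031)) / 3 = 0.078401
R_{2,1} = (4·0.046099 − (-0.116707)) / 3 = 0.100368
R_{3,1} = (4·0.087963 − 0.046099) / 3 = 0.101918
R_{2,2} = (16·0.100368 − 0.078401) / 15 = 0.101832
R_{3,2} = (16·0.101918 − 0.100368) / 15 = 0.102021
R_{3,3} = (64·0.102021 − 0.101832) / 63 = 0.102024
(Column j=1 coincides with Simpson's rule on the same nodes.)

0.1020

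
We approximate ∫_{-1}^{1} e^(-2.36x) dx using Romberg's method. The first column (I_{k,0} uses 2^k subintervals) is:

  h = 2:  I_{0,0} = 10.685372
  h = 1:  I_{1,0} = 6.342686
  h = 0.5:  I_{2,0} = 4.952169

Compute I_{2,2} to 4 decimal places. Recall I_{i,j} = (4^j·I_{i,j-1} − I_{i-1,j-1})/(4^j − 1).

I_{1,1} = (4·6.342686 − 10.685372) / 3 = 4.895124
I_{2,1} = 4.952169 + (4.952169 − 6.342686)/3 = 4.488663
I_{2,2} = (16·4.488663 − 4.895124) / 15 = 4.461566

4.4616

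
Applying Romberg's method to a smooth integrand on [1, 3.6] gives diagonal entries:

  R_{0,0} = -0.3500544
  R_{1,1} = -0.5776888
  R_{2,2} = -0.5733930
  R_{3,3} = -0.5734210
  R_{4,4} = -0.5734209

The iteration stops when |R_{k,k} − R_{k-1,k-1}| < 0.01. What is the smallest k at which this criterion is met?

k = 2

|R_{1,1} − R_{0,0}| = 0.2276344 ≥ 0.01
|R_{2,2} − R_{1,1}| = 0.0042958 < 0.01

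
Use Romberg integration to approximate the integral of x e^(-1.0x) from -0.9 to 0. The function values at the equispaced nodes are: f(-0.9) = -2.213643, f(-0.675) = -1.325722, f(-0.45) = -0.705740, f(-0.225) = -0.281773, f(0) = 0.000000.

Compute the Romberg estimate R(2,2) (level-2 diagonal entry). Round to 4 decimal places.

R(0,0) (trapezoid, 1 panel, h=0.9000): -0.996139
R(1,0) (trapezoid, 2 panels, h=0.4500): -0.815653
R(2,0) (trapezoid, 4 panels, h=0.2250): -0.769513
R(1,1) = -0.815653 + (-0.815653 − (-0.996139))/3 = -0.755491
R(2,1) = -0.769513 + (-0.769513 − (-0.815653))/3 = -0.754133
R(2,2) = -0.754133 + (-0.754133 − (-0.755491))/15 = -0.754042

-0.7540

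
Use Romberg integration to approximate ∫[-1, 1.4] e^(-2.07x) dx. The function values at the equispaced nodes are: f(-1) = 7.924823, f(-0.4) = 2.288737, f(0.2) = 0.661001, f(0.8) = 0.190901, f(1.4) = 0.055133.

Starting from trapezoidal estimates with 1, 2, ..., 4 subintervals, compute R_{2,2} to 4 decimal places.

3.8171

R_{0,0} (trapezoid, 1 panel, h=2.4000): 9.575947
R_{1,0} (trapezoid, 2 panels, h=1.2000): 5.581175
R_{2,0} (trapezoid, 4 panels, h=0.6000): 4.278370
R_{1,1} = 5.581175 + (5.581175 − 9.575947)/3 = 4.249584
R_{2,1} = 4.278370 + (4.278370 − 5.581175)/3 = 3.844102
R_{2,2} = 3.844102 + (3.844102 − 4.249584)/15 = 3.817070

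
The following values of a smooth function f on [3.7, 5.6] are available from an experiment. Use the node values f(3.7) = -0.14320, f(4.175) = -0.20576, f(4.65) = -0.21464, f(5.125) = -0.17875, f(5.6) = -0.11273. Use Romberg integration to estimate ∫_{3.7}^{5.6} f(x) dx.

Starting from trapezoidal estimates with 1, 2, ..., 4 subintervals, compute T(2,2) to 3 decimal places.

T(0,0) (trapezoid, 1 panel, h=1.9000): -0.24313
T(1,0) (trapezoid, 2 panels, h=0.9500): -0.32547
T(2,0) (trapezoid, 4 panels, h=0.4750): -0.34538
T(1,1) = -0.32547 + (-0.32547 − (-0.24313))/3 = -0.35292
T(2,1) = -0.34538 + (-0.34538 − (-0.32547))/3 = -0.35202
T(2,2) = -0.35202 + (-0.35202 − (-0.35292))/15 = -0.35196

-0.352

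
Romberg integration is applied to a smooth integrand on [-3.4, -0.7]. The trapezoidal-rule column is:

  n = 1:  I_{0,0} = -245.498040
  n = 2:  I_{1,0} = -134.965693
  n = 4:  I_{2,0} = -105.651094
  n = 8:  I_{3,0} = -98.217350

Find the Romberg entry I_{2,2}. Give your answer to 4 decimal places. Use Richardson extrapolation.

-95.7301

Richardson extrapolation on the trapezoidal column (denominator 4−1=3):
I_{1,1} = -134.965693 + (-134.965693 − (-245.498040))/3 = -98.121577
I_{2,1} = -105.651094 + (-105.651094 − (-134.965693))/3 = -95.879561
I_{2,2} = -95.879561 + (-95.879561 − (-98.121577))/15 = -95.730093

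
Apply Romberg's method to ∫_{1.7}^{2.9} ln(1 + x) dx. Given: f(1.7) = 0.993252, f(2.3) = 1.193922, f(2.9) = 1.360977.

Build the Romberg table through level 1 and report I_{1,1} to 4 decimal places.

1.4260

I_{0,0} (trapezoid, 1 panel, h=1.2000): 1.412537
I_{1,0} (trapezoid, 2 panels, h=0.6000): 1.422622
I_{1,1} = 1.422622 + (1.422622 − 1.412537)/3 = 1.425984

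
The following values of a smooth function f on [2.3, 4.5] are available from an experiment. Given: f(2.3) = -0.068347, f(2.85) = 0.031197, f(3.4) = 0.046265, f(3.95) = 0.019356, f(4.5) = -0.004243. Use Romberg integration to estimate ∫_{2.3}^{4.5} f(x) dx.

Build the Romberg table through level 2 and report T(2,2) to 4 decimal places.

0.0407

T(0,0) (trapezoid, 1 panel, h=2.2000): -0.079849
T(1,0) (trapezoid, 2 panels, h=1.1000): 0.010967
T(2,0) (trapezoid, 4 panels, h=0.5500): 0.033288
T(1,1) = 0.010967 + (0.010967 − (-0.079849))/3 = 0.041239
T(2,1) = 0.033288 + (0.033288 − 0.010967)/3 = 0.040728
T(2,2) = 0.040728 + (0.040728 − 0.041239)/15 = 0.040694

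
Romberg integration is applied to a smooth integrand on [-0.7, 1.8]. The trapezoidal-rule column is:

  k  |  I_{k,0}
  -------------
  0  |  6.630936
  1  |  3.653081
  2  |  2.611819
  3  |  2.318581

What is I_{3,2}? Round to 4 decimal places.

Richardson extrapolation on the trapezoidal column (denominator 4−1=3):
I_{2,1} = 2.611819 + (2.611819 − 3.653081)/3 = 2.264732
I_{3,1} = (4·2.318581 − 2.611819) / 3 = 2.220835
I_{3,2} = 2.220835 + (2.220835 − 2.264732)/15 = 2.217909

2.2179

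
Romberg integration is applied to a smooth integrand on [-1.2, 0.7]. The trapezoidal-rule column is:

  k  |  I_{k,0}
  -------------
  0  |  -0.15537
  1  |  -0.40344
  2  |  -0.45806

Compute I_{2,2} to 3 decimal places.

-0.476

I_{1,1} = -0.40344 + (-0.40344 − (-0.15537))/3 = -0.48613
I_{2,1} = -0.45806 + (-0.45806 − (-0.40344))/3 = -0.47627
I_{2,2} = -0.47627 + (-0.47627 − (-0.48613))/15 = -0.47561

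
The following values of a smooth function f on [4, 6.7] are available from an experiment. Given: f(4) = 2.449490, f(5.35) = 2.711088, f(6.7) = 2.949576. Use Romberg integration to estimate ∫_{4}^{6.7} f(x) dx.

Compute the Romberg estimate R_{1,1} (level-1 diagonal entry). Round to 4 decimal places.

7.3095

R_{0,0} (trapezoid, 1 panel, h=2.7000): 7.288739
R_{1,0} (trapezoid, 2 panels, h=1.3500): 7.304338
R_{1,1} = 7.304338 + (7.304338 − 7.288739)/3 = 7.309538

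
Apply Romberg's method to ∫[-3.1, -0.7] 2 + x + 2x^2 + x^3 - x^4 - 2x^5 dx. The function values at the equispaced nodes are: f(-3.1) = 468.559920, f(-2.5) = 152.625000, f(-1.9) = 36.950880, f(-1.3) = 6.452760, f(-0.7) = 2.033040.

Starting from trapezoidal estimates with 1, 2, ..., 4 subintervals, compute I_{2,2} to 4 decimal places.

I_{0,0} (trapezoid, 1 panel, h=2.4000): 564.711552
I_{1,0} (trapezoid, 2 panels, h=1.2000): 326.696832
I_{2,0} (trapezoid, 4 panels, h=0.6000): 258.795072
I_{1,1} = 326.696832 + (326.696832 − 564.711552)/3 = 247.358592
I_{2,1} = 258.795072 + (258.795072 − 326.696832)/3 = 236.161152
I_{2,2} = 236.161152 + (236.161152 − 247.358592)/15 = 235.414656

235.4147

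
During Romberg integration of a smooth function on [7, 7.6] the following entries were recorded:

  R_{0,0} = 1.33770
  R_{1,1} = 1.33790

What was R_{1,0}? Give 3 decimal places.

From R_{1,1} = (4·R_{1,0} − R_{0,0})/3, solve for R_{1,0}:
4·R_{1,0} = 3·1.33790 + 1.33770 = 5.35140
R_{1,0} = 1.33785

1.338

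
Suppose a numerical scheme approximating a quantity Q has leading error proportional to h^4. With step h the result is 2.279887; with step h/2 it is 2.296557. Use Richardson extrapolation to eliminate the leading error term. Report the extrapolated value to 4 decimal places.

2.2977

The leading error scales as h^4; refining by a factor of 2 reduces it by 2^4 = 16.
Extrapolated value = (16·A(h/2) − A(h)) / (16 − 1)
= (16·2.296557 − 2.279887) / 15
= 34.465025 / 15 = 2.297668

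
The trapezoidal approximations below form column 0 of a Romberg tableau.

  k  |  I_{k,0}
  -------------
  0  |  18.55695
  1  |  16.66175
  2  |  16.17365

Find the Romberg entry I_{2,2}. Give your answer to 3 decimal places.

I_{1,1} = (4·16.66175 − 18.55695) / 3 = 16.03002
I_{2,1} = (4·16.17365 − 16.66175) / 3 = 16.01095
I_{2,2} = (16·16.01095 − 16.03002) / 15 = 16.00968

16.010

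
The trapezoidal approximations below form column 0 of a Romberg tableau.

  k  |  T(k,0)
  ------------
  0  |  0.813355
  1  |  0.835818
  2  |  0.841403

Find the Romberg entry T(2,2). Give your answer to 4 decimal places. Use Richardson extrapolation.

T(1,1) = (4·0.835818 − 0.813355) / 3 = 0.843306
T(2,1) = 0.841403 + (0.841403 − 0.835818)/3 = 0.843265
T(2,2) = (16·0.843265 − 0.843306) / 15 = 0.843262

0.8433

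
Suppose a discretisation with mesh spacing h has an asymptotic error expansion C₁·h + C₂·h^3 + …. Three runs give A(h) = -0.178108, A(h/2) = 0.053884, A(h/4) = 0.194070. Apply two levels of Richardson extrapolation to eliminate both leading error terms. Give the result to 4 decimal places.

0.3412

First eliminate the h term (factor 2^1 = 2):
  B₁ = (2·0.053884 − (-0.178108))/1 = 0.285876
  B₂ = (2·0.194070 − 0.053884)/1 = 0.334256
Then eliminate the h^3 term (factor 2^3 = 8):
  (8·0.334256 − 0.285876)/7 = 0.341167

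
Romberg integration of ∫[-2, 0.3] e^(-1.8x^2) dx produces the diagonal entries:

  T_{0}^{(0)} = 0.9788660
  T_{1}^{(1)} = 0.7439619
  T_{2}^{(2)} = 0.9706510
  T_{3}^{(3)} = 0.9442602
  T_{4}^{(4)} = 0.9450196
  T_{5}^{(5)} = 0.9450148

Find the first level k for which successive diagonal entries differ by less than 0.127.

k = 3

|T_{1}^{(1)} − T_{0}^{(0)}| = 0.2349041 ≥ 0.127
|T_{2}^{(2)} − T_{1}^{(1)}| = 0.2266891 ≥ 0.127
|T_{3}^{(3)} − T_{2}^{(2)}| = 0.0263908 < 0.127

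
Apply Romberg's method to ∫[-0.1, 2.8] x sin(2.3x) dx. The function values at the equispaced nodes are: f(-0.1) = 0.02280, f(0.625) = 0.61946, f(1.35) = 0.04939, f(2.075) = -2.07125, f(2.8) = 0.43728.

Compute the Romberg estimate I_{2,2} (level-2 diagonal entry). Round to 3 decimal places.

I_{0,0} (trapezoid, 1 panel, h=2.9000): 0.66712
I_{1,0} (trapezoid, 2 panels, h=1.4500): 0.40517
I_{2,0} (trapezoid, 4 panels, h=0.7250): -0.84996
I_{1,1} = 0.40517 + (0.40517 − 0.66712)/3 = 0.31785
I_{2,1} = -0.84996 + (-0.84996 − 0.40517)/3 = -1.26834
I_{2,2} = -1.26834 + (-1.26834 − 0.31785)/15 = -1.37409

-1.374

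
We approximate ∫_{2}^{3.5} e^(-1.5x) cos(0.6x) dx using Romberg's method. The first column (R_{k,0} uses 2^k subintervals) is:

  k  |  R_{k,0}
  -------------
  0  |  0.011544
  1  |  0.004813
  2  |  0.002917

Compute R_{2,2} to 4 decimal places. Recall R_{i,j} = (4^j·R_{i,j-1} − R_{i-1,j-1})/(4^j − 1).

0.0023

Richardson extrapolation on the trapezoidal column (denominator 4−1=3):
R_{1,1} = 0.004813 + (0.004813 − 0.011544)/3 = 0.002569
R_{2,1} = (4·0.002917 − 0.004813) / 3 = 0.002285
R_{2,2} = (16·0.002285 − 0.002569) / 15 = 0.002266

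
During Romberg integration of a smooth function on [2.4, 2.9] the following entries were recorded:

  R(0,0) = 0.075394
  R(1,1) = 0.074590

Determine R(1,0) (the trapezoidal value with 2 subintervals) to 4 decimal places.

From R(1,1) = (4·R(1,0) − R(0,0))/3, solve for R(1,0):
4·R(1,0) = 3·0.074590 + 0.075394 = 0.299164
R(1,0) = 0.074791

0.0748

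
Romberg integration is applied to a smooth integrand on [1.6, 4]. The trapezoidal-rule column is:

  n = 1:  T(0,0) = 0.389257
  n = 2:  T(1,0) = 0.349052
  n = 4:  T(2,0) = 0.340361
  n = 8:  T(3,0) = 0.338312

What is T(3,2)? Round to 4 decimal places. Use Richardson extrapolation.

0.3376

T(2,1) = (4·0.340361 − 0.349052) / 3 = 0.337464
T(3,1) = 0.338312 + (0.338312 − 0.340361)/3 = 0.337629
T(3,2) = (16·0.337629 − 0.337464) / 15 = 0.337640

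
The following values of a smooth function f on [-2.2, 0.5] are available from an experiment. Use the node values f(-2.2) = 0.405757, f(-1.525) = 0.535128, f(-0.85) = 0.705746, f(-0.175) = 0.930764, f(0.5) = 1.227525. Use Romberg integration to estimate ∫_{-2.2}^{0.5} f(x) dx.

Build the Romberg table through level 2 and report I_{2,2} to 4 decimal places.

I_{0,0} (trapezoid, 1 panel, h=2.7000): 2.204931
I_{1,0} (trapezoid, 2 panels, h=1.3500): 2.055222
I_{2,0} (trapezoid, 4 panels, h=0.6750): 2.017088
I_{1,1} = 2.055222 + (2.055222 − 2.204931)/3 = 2.005319
I_{2,1} = 2.017088 + (2.017088 − 2.055222)/3 = 2.004377
I_{2,2} = 2.004377 + (2.004377 − 2.005319)/15 = 2.004314

2.0043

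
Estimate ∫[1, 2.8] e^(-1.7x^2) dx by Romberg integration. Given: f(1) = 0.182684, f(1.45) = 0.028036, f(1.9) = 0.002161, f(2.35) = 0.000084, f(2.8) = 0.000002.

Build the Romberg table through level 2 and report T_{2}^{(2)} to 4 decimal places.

T_{0}^{(0)} (trapezoid, 1 panel, h=1.8000): 0.164417
T_{1}^{(0)} (trapezoid, 2 panels, h=0.9000): 0.084154
T_{2}^{(0)} (trapezoid, 4 panels, h=0.4500): 0.054731
T_{1}^{(1)} = 0.084154 + (0.084154 − 0.164417)/3 = 0.057400
T_{2}^{(1)} = 0.054731 + (0.054731 − 0.084154)/3 = 0.044923
T_{2}^{(2)} = 0.044923 + (0.044923 − 0.057400)/15 = 0.044091

0.0441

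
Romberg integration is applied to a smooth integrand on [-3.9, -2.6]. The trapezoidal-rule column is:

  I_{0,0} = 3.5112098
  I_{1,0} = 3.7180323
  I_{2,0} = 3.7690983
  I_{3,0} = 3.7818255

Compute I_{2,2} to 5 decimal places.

3.78606

Richardson extrapolation on the trapezoidal column (denominator 4−1=3):
I_{1,1} = 3.7180323 + (3.7180323 − 3.5112098)/3 = 3.7869731
I_{2,1} = 3.7690983 + (3.7690983 − 3.7180323)/3 = 3.7861203
I_{2,2} = 3.7861203 + (3.7861203 − 3.7869731)/15 = 3.7860634
(Column j=1 coincides with Simpson's rule on the same nodes.)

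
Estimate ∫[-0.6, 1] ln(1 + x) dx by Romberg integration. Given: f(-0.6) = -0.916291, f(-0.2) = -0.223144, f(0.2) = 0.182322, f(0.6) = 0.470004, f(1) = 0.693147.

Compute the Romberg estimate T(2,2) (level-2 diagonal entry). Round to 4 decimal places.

0.1516

T(0,0) (trapezoid, 1 panel, h=1.6000): -0.178515
T(1,0) (trapezoid, 2 panels, h=0.8000): 0.056600
T(2,0) (trapezoid, 4 panels, h=0.4000): 0.127044
T(1,1) = 0.056600 + (0.056600 − (-0.178515))/3 = 0.134972
T(2,1) = 0.127044 + (0.127044 − 0.056600)/3 = 0.150525
T(2,2) = 0.150525 + (0.150525 − 0.134972)/15 = 0.151562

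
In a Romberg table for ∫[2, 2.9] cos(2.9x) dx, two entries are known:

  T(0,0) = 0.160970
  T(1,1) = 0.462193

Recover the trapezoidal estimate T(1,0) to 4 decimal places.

0.3869

From T(1,1) = (4·T(1,0) − T(0,0))/3, solve for T(1,0):
4·T(1,0) = 3·0.462193 + 0.160970 = 1.547549
T(1,0) = 0.386887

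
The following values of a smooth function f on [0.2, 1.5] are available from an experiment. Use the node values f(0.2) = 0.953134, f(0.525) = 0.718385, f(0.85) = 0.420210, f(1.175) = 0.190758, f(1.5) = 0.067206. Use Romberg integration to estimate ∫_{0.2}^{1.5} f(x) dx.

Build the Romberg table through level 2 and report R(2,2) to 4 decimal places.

R(0,0) (trapezoid, 1 panel, h=1.3000): 0.663221
R(1,0) (trapezoid, 2 panels, h=0.6500): 0.604747
R(2,0) (trapezoid, 4 panels, h=0.3250): 0.597845
R(1,1) = 0.604747 + (0.604747 − 0.663221)/3 = 0.585256
R(2,1) = 0.597845 + (0.597845 − 0.604747)/3 = 0.595544
R(2,2) = 0.595544 + (0.595544 − 0.585256)/15 = 0.596230

0.5962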